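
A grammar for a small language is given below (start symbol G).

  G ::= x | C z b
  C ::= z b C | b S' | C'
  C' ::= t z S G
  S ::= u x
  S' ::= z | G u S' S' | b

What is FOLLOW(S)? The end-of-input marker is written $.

In C' ::= t z S G: add FIRST(G) = { b, t, x, z }.
Union: FOLLOW(S) = { b, t, x, z }.

{ b, t, x, z }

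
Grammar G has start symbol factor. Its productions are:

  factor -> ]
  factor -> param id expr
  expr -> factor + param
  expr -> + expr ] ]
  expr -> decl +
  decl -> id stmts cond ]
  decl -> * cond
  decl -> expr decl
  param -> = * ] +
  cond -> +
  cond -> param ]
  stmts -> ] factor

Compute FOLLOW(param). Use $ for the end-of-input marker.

{ $, *, +, =, ], id }

In factor -> param id expr: add FIRST(id expr) = { id }.
In expr -> factor + param: param is at the end, add FOLLOW(expr) = { $, *, +, =, ], id }.
In cond -> param ]: add FIRST(]) = { ] }.
Union: FOLLOW(param) = { $, *, +, =, ], id }.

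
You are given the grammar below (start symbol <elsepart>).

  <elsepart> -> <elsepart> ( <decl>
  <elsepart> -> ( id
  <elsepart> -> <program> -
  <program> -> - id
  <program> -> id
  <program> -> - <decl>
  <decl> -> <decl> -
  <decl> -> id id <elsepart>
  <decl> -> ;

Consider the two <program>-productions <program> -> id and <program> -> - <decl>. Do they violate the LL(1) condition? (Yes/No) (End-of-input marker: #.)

No

FIRST(id) = { id } and FIRST(- <decl>) = { - }.
The FIRST sets are disjoint and neither alternative is nullable — no conflict.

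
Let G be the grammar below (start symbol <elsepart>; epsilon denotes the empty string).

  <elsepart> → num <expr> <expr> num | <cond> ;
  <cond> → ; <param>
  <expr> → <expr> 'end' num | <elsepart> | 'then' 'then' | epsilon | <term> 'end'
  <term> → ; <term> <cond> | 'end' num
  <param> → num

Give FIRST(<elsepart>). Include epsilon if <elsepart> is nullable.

{ ;, num }

<elsepart> → num <expr> <expr> num contributes {num}.
From <elsepart> → <cond> ;: add FIRST(<cond>) = { ; }.
Union: FIRST(<elsepart>) = { ;, num }.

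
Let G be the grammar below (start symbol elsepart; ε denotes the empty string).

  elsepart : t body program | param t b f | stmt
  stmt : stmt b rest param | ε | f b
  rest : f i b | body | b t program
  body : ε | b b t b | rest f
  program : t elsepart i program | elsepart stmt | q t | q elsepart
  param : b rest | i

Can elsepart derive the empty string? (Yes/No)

Yes

elsepart : stmt and each of stmt is nullable, so elsepart ⇒* ε.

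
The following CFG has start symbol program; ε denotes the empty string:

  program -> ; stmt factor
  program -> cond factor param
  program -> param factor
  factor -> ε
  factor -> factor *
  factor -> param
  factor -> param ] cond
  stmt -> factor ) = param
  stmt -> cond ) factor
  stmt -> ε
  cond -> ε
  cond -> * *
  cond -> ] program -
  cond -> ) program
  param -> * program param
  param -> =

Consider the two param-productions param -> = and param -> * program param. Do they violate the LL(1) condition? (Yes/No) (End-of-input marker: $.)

No

FIRST(=) = { = } and FIRST(* program param) = { * }.
The FIRST sets are disjoint and neither alternative is nullable — no conflict.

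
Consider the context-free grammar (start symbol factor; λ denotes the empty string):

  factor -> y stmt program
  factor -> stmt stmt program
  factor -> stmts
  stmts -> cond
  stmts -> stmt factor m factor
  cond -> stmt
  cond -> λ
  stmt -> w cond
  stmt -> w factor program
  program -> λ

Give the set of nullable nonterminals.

Directly nullable (have an λ-production): cond, program.
stmts -> cond with every symbol nullable, so stmts is nullable.
factor -> stmts with every symbol nullable, so factor is nullable.
No other nonterminal has a production whose RHS symbols are all nullable.

{ cond, factor, program, stmts }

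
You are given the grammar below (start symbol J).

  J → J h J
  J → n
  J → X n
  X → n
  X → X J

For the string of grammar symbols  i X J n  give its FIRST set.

i is a terminal; add {i} and stop.

{ i }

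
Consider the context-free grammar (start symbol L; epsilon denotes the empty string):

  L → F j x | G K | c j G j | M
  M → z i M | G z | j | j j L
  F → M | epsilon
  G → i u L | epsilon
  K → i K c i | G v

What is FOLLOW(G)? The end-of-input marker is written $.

In L → G K: add FIRST(K) = { i, v }.
In L → c j G j: add FIRST(j) = { j }.
In M → G z: add FIRST(z) = { z }.
In K → G v: add FIRST(v) = { v }.
Union: FOLLOW(G) = { i, j, v, z }.

{ i, j, v, z }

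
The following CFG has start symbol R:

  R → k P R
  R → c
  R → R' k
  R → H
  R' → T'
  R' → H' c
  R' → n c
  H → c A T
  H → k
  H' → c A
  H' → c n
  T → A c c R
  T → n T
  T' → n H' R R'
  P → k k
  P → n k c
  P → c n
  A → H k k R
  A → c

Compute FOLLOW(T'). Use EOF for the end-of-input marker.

In R' → T': T' is at the end, add FOLLOW(R') = { k }.
Union: FOLLOW(T') = { k }.

{ k }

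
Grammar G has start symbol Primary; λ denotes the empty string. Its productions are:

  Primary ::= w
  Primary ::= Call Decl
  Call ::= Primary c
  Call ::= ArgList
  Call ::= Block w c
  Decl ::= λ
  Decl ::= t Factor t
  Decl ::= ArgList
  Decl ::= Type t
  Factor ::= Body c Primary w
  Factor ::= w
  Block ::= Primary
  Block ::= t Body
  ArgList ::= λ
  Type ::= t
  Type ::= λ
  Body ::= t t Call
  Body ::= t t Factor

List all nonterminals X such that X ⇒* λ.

Directly nullable (have an λ-production): Decl, ArgList, Type.
Block ::= Primary with every symbol nullable, so Block is nullable.
Primary ::= Call Decl with every symbol nullable, so Primary is nullable.
Call ::= ArgList with every symbol nullable, so Call is nullable.
No other nonterminal has a production whose RHS symbols are all nullable.

{ ArgList, Block, Call, Decl, Primary, Type }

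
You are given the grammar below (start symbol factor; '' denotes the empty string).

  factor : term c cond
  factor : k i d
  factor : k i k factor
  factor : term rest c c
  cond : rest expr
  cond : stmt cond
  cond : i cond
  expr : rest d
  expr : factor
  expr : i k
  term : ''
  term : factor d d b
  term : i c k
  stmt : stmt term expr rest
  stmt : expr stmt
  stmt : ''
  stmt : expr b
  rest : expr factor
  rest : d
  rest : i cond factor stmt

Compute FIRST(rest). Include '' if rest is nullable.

{ c, d, i, k }

From rest : expr factor: add FIRST(expr) = { c, d, i, k }.
rest : d contributes {d}.
rest : i cond factor stmt contributes {i}.
Union: FIRST(rest) = { c, d, i, k }.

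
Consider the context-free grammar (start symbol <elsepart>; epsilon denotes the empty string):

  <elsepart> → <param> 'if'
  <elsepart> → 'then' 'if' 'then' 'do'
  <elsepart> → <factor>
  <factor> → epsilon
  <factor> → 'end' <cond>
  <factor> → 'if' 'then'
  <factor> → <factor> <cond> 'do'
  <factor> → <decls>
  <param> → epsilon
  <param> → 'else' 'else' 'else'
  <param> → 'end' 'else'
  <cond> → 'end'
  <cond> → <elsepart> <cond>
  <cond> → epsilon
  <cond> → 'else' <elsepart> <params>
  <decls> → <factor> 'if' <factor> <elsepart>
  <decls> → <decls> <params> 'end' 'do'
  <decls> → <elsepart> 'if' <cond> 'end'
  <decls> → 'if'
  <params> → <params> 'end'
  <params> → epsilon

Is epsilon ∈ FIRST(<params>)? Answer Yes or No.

<params> has an epsilon-production, so <params> ⇒ epsilon.

Yes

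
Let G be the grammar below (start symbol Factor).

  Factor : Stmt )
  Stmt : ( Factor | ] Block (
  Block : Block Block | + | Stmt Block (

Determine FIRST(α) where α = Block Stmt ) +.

Add FIRST(Block) = { (, +, ] }; Block is not nullable, stop.

{ (, +, ] }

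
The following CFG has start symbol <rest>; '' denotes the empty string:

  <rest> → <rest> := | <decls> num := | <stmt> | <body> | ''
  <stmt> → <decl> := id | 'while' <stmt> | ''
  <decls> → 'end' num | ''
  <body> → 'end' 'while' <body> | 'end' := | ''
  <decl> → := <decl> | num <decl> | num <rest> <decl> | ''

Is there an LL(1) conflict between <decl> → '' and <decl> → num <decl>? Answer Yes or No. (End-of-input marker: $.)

No

FIRST('') = { '' } and FIRST(num <decl>) = { num }.
The first is nullable but FOLLOW(<decl>) = { := } is disjoint from FIRST of the second.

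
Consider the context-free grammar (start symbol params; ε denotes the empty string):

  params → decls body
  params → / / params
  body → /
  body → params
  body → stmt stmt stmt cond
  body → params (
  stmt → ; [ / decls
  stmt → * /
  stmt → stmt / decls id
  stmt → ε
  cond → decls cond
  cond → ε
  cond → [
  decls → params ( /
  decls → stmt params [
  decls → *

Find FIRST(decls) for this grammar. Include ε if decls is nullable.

From decls → params ( /: add FIRST(params) = { *, /, ; }.
From decls → stmt params [: stmt nullable, take FIRST(stmt) ∪ FIRST(params) = { *, /, ; }.
decls → * contributes {*}.
Union: FIRST(decls) = { *, /, ; }.

{ *, /, ; }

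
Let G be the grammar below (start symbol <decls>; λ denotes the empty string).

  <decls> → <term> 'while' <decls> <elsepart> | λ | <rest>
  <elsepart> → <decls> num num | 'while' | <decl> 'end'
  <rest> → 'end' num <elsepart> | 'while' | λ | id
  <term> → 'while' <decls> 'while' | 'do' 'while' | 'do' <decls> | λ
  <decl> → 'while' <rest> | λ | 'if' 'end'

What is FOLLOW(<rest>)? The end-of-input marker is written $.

{ $, 'do', 'end', 'if', 'while', id, num }

In <decls> → <rest>: <rest> is at the end, add FOLLOW(<decls>) = { $, 'do', 'end', 'if', 'while', id, num }.
In <decl> → 'while' <rest>: <rest> is at the end, add FOLLOW(<decl>) = { 'end' }.
Union: FOLLOW(<rest>) = { $, 'do', 'end', 'if', 'while', id, num }.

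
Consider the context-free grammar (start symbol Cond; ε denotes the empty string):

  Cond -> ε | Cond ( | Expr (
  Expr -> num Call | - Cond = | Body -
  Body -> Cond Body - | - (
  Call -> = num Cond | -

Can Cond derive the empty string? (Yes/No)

Yes

Cond has an ε-production, so Cond ⇒ ε.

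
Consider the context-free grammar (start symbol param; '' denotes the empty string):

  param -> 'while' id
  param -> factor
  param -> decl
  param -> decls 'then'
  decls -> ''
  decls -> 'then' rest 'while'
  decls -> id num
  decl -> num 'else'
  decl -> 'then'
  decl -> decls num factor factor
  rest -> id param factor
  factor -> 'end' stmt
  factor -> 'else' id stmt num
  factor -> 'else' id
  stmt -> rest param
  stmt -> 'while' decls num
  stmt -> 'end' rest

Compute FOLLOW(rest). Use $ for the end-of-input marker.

{ $, 'else', 'end', 'then', 'while', id, num }

In decls -> 'then' rest 'while': add FIRST('while') = { 'while' }.
In stmt -> rest param: add FIRST(param) = { 'else', 'end', 'then', 'while', id, num }.
In stmt -> 'end' rest: rest is at the end, add FOLLOW(stmt) = { $, 'else', 'end', 'then', 'while', id, num }.
Union: FOLLOW(rest) = { $, 'else', 'end', 'then', 'while', id, num }.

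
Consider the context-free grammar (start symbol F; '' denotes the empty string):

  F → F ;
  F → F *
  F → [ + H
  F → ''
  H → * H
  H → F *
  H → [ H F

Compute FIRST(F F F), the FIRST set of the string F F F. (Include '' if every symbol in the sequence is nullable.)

{ *, ;, [, '' }

Add FIRST(F)\{''} = { *, ;, [ }; F is nullable, continue.
Add FIRST(F)\{''} = { *, ;, [ }; F is nullable, continue.
Add FIRST(F)\{''} = { *, ;, [ }; F is nullable, continue.
Every symbol is nullable, so include ''.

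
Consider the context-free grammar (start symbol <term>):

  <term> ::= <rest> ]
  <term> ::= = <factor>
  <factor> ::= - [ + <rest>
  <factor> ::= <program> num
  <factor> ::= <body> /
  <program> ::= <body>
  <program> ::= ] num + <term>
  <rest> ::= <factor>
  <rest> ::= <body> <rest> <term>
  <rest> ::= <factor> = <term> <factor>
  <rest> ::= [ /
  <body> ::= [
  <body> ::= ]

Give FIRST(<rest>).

{ -, [, ] }

From <rest> ::= <factor>: add FIRST(<factor>) = { -, [, ] }.
From <rest> ::= <body> <rest> <term>: add FIRST(<body>) = { [, ] }.
From <rest> ::= <factor> = <term> <factor>: add FIRST(<factor>) = { -, [, ] }.
<rest> ::= [ / contributes {[}.
Union: FIRST(<rest>) = { -, [, ] }.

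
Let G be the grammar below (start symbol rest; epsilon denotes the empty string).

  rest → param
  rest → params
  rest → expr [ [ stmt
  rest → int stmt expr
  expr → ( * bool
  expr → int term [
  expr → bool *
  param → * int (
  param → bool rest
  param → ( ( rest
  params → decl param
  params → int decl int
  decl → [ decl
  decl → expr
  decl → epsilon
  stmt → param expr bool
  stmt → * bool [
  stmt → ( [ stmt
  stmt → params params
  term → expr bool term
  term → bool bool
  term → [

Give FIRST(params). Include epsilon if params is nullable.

From params → decl param: decl nullable, take FIRST(decl) ∪ FIRST(param) = { (, *, [, bool, int }.
params → int decl int contributes {int}.
Union: FIRST(params) = { (, *, [, bool, int }.

{ (, *, [, bool, int }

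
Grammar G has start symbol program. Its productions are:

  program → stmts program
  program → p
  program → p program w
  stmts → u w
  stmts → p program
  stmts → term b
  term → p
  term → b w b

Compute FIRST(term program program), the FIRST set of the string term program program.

Add FIRST(term) = { b, p }; term is not nullable, stop.

{ b, p }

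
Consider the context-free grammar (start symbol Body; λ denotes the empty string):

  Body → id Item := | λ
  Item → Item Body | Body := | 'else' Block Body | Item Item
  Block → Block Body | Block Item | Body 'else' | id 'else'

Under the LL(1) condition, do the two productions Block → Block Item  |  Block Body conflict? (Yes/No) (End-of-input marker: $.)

FIRST(Block Item) = { 'else', id } and FIRST(Block Body) = { 'else', id }.
Both contain 'else', so the two alternatives are not disjoint — LL(1) conflict.

Yes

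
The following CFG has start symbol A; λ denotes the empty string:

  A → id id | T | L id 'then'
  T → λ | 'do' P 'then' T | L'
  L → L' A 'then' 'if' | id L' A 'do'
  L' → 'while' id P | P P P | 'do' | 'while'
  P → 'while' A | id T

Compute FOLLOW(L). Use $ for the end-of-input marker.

In A → L id 'then': add FIRST(id 'then') = { id }.
Union: FOLLOW(L) = { id }.

{ id }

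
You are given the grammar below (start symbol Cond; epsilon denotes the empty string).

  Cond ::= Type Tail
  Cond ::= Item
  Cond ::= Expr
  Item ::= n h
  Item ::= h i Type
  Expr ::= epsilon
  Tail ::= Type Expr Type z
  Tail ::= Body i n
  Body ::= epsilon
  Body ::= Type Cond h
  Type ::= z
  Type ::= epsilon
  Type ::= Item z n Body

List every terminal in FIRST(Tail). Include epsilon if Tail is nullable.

From Tail ::= Type Expr Type z: Type, Expr, Type nullable, take FIRST(Type) ∪ FIRST(Expr) ∪ FIRST(Type) ∪ {z} = { h, n, z }.
From Tail ::= Body i n: Body nullable, take FIRST(Body) ∪ {i} = { h, i, n, z }.
Union: FIRST(Tail) = { h, i, n, z }.

{ h, i, n, z }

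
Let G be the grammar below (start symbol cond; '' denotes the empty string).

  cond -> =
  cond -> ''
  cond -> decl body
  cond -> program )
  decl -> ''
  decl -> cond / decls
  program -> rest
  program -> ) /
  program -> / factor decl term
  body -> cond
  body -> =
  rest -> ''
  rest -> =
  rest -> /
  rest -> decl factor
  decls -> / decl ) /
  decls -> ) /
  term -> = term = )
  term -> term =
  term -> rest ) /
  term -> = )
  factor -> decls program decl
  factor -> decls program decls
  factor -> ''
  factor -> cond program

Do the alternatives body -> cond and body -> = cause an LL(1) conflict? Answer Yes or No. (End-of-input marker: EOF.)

Yes

FIRST(cond) = { ), /, =, '' } and FIRST(=) = { = }.
Both contain =, so the two alternatives are not disjoint — LL(1) conflict.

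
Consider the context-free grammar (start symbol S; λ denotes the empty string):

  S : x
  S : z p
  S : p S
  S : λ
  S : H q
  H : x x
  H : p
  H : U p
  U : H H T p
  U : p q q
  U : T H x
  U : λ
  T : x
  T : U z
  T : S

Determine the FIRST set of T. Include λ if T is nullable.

{ p, x, z, λ }

T : x contributes {x}.
From T : U z: U nullable, take FIRST(U) ∪ {z} = { p, x, z }.
From T : S: add FIRST(S) = { p, x, z, λ } (including λ since S is nullable).
Union: FIRST(T) = { p, x, z, λ }.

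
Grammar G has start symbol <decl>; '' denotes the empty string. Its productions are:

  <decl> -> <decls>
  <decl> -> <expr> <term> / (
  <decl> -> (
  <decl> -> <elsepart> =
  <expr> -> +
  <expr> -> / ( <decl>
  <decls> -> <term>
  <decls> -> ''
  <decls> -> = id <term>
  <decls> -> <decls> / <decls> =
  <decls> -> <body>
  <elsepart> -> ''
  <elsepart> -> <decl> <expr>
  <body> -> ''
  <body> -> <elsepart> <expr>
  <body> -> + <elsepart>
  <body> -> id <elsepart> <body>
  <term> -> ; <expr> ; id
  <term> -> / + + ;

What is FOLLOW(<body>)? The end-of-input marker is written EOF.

{ EOF, (, +, /, ;, =, id }

In <decls> -> <body>: <body> is at the end, add FOLLOW(<decls>) = { EOF, (, +, /, ;, =, id }.
In <body> -> id <elsepart> <body>: <body> is at the end, add FOLLOW(<body>) = { EOF, (, +, /, ;, =, id }.
Union: FOLLOW(<body>) = { EOF, (, +, /, ;, =, id }.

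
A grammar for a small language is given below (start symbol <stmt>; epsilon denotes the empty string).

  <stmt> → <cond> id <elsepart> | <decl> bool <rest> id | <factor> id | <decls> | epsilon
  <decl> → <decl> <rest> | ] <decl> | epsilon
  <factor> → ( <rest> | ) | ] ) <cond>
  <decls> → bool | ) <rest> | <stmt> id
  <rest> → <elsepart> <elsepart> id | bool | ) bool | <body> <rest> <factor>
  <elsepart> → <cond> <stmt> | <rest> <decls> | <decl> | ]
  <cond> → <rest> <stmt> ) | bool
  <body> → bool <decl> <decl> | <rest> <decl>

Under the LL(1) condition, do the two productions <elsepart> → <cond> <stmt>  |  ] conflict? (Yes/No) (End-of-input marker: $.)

FIRST(<cond> <stmt>) = { ), ], bool, id } and FIRST(]) = { ] }.
Both contain ], so the two alternatives are not disjoint — LL(1) conflict.

Yes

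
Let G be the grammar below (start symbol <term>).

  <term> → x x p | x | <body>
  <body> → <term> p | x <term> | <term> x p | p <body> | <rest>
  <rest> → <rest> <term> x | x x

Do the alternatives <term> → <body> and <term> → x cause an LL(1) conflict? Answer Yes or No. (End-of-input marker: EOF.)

Yes

FIRST(<body>) = { p, x } and FIRST(x) = { x }.
Both contain x, so the two alternatives are not disjoint — LL(1) conflict.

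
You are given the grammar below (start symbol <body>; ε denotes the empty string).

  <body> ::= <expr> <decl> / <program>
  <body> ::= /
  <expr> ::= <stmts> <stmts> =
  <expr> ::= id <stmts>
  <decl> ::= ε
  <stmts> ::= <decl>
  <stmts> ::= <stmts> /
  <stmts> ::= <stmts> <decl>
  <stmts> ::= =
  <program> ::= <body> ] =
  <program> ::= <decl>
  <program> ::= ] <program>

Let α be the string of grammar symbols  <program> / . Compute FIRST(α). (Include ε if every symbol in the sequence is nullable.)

{ /, =, ], id }

Add FIRST(<program>)\{ε} = { /, =, ], id }; <program> is nullable, continue.
/ is a terminal; add {/} and stop.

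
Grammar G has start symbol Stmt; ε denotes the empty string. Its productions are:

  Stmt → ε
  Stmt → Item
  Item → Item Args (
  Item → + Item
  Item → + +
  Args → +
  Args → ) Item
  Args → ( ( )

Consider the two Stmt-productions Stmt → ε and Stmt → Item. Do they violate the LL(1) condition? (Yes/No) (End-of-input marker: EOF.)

No

FIRST(ε) = { ε } and FIRST(Item) = { + }.
The first is nullable but FOLLOW(Stmt) = { EOF } is disjoint from FIRST of the second.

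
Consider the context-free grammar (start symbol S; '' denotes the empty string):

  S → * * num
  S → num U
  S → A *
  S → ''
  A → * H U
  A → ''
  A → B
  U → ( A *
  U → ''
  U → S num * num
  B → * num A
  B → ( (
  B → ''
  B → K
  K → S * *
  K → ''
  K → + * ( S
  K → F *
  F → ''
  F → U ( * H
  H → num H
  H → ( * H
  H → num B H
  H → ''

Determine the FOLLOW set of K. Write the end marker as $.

{ (, *, +, num }

In B → K: K is at the end, add FOLLOW(B) = { (, *, +, num }.
Union: FOLLOW(K) = { (, *, +, num }.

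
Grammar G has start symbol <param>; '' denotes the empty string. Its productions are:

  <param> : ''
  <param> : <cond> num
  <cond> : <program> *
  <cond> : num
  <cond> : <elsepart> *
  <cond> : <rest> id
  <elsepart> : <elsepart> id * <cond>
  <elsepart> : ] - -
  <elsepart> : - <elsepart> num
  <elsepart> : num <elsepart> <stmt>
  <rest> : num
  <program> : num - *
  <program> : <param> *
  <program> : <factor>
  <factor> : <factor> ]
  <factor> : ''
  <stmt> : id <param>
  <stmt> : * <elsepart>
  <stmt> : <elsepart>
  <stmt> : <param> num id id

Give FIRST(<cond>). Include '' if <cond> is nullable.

From <cond> : <program> *: <program> nullable, take FIRST(<program>) ∪ {*} = { *, -, ], num }.
<cond> : num contributes {num}.
From <cond> : <elsepart> *: add FIRST(<elsepart>) = { -, ], num }.
From <cond> : <rest> id: add FIRST(<rest>) = { num }.
Union: FIRST(<cond>) = { *, -, ], num }.

{ *, -, ], num }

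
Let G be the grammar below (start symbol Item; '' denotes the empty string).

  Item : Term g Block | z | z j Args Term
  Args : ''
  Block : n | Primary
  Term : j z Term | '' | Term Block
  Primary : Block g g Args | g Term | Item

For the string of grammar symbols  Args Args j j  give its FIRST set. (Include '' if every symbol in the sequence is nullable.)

{ j }

Add FIRST(Args)\{''} = {  }; Args is nullable, continue.
Add FIRST(Args)\{''} = {  }; Args is nullable, continue.
j is a terminal; add {j} and stop.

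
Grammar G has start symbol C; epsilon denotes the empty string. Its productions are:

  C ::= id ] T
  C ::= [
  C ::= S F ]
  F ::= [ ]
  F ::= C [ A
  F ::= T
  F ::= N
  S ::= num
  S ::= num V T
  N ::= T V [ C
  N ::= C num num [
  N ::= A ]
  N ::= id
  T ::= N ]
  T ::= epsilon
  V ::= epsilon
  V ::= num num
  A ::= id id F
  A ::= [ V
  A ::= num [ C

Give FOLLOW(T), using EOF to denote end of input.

{ EOF, [, ], id, num }

In C ::= id ] T: T is at the end, add FOLLOW(C) = { EOF, [, ], num }.
In F ::= T: T is at the end, add FOLLOW(F) = { ] }.
In S ::= num V T: T is at the end, add FOLLOW(S) = { [, ], id, num }.
In N ::= T V [ C: add FIRST(V [ C) = { [, num }.
Union: FOLLOW(T) = { EOF, [, ], id, num }.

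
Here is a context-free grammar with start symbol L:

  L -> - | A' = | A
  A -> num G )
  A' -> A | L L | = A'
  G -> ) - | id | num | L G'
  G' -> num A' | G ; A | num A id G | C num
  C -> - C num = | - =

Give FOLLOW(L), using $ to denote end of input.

L is the start symbol, so $ ∈ FOLLOW(L).
In A' -> L L: add FIRST(L) = { -, =, num }.
In A' -> L L: L is at the end, add FOLLOW(A') = { ), ;, = }.
In G -> L G': add FIRST(G') = { ), -, =, id, num }.
Union: FOLLOW(L) = { $, ), -, ;, =, id, num }.

{ $, ), -, ;, =, id, num }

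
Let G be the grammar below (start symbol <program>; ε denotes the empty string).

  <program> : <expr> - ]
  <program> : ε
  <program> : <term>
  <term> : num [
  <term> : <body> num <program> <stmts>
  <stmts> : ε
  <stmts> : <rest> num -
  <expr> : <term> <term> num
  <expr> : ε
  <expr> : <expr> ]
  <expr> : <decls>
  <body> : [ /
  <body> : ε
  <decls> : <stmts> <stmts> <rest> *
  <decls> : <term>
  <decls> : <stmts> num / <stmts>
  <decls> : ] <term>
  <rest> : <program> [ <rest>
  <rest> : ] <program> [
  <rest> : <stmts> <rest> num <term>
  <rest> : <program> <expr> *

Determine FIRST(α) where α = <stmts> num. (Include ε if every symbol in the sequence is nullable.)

{ *, -, [, ], num }

Add FIRST(<stmts>)\{ε} = { *, -, [, ], num }; <stmts> is nullable, continue.
num is a terminal; add {num} and stop.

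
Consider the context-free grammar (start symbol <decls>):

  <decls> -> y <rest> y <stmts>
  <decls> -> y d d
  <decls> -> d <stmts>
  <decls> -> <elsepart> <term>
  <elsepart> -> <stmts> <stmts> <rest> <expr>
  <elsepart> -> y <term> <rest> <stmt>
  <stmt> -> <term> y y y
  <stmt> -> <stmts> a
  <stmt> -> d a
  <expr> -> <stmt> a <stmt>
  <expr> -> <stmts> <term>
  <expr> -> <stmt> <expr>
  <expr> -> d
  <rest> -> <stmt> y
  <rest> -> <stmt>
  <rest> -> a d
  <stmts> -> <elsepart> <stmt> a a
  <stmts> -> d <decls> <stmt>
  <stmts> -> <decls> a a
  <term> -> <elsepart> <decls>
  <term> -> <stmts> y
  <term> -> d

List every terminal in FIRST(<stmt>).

From <stmt> -> <term> y y y: add FIRST(<term>) = { d, y }.
From <stmt> -> <stmts> a: add FIRST(<stmts>) = { d, y }.
<stmt> -> d a contributes {d}.
Union: FIRST(<stmt>) = { d, y }.

{ d, y }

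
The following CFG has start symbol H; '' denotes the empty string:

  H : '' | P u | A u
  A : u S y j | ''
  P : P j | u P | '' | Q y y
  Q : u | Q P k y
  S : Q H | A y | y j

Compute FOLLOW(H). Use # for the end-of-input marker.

{ #, y }

H is the start symbol, so # ∈ FOLLOW(H).
In S : Q H: H is at the end, add FOLLOW(S) = { y }.
Union: FOLLOW(H) = { #, y }.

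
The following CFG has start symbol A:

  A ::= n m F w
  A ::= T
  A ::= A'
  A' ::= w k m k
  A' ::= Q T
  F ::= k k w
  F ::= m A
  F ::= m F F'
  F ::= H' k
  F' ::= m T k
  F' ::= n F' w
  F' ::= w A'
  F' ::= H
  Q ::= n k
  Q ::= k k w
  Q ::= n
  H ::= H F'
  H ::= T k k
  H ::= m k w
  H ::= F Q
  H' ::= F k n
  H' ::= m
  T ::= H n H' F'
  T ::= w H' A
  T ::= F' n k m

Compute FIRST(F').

{ k, m, n, w }

F' ::= m T k contributes {m}.
F' ::= n F' w contributes {n}.
F' ::= w A' contributes {w}.
From F' ::= H: add FIRST(H) = { k, m, n, w }.
Union: FIRST(F') = { k, m, n, w }.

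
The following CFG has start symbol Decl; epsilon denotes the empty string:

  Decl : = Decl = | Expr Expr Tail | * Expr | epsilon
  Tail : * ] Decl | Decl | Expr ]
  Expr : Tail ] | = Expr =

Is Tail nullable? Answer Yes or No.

Yes

Tail : Decl and each of Decl is nullable, so Tail ⇒* epsilon.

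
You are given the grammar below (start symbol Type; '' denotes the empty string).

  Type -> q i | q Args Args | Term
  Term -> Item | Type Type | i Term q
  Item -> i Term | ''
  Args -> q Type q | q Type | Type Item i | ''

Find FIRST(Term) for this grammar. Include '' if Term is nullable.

From Term -> Item: add FIRST(Item) = { i, '' } (including '' since Item is nullable).
From Term -> Type Type: Type, Type nullable, take FIRST(Type) ∪ FIRST(Type) = { i, q }; also '' since the whole RHS is nullable.
Term -> i Term q contributes {i}.
Union: FIRST(Term) = { i, q, '' }.

{ i, q, '' }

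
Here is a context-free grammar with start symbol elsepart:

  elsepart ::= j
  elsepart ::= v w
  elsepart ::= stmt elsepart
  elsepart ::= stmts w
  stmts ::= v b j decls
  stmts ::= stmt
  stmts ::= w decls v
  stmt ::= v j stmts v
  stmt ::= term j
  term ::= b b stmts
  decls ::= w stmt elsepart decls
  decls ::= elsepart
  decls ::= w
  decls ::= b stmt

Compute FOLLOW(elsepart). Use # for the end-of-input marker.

{ #, b, j, v, w }

elsepart is the start symbol, so # ∈ FOLLOW(elsepart).
In elsepart ::= stmt elsepart: elsepart is at the end, add FOLLOW(elsepart) = { #, b, j, v, w }.
In decls ::= w stmt elsepart decls: add FIRST(decls) = { b, j, v, w }.
In decls ::= elsepart: elsepart is at the end, add FOLLOW(decls) = { j, v, w }.
Union: FOLLOW(elsepart) = { #, b, j, v, w }.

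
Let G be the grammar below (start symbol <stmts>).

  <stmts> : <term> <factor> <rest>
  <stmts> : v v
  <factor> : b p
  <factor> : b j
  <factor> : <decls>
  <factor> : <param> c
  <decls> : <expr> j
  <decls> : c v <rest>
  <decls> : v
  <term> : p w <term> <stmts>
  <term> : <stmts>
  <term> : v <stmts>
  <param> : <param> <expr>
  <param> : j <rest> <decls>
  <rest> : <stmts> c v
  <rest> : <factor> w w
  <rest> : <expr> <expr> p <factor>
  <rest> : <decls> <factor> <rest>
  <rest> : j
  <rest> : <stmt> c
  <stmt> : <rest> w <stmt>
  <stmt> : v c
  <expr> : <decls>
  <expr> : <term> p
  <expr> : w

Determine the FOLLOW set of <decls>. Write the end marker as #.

{ #, b, c, j, p, v, w }

In <factor> : <decls>: <decls> is at the end, add FOLLOW(<factor>) = { #, b, c, j, p, v, w }.
In <param> : j <rest> <decls>: <decls> is at the end, add FOLLOW(<param>) = { c, p, v, w }.
In <rest> : <decls> <factor> <rest>: add FIRST(<factor> <rest>) = { b, c, j, p, v, w }.
In <expr> : <decls>: <decls> is at the end, add FOLLOW(<expr>) = { c, j, p, v, w }.
Union: FOLLOW(<decls>) = { #, b, c, j, p, v, w }.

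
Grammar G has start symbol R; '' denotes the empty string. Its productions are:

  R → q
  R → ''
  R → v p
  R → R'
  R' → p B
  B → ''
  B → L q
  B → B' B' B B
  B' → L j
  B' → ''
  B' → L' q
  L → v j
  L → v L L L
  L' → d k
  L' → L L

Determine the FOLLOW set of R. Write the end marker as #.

R is the start symbol, so # ∈ FOLLOW(R).
Union: FOLLOW(R) = { # }.

{ # }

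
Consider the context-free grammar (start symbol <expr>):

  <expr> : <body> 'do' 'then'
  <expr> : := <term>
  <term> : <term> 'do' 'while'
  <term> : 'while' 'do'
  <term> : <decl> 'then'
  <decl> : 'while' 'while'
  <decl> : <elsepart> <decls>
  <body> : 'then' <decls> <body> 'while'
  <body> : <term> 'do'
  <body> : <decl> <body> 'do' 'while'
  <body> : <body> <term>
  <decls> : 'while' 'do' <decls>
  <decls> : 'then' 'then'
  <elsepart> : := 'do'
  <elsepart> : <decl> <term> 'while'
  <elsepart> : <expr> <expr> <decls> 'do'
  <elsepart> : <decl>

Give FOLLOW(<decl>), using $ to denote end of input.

{ 'then', 'while', := }

In <term> : <decl> 'then': add FIRST('then') = { 'then' }.
In <body> : <decl> <body> 'do' 'while': add FIRST(<body> 'do' 'while') = { 'then', 'while', := }.
In <elsepart> : <decl> <term> 'while': add FIRST(<term> 'while') = { 'then', 'while', := }.
In <elsepart> : <decl>: <decl> is at the end, add FOLLOW(<elsepart>) = { 'then', 'while' }.
Union: FOLLOW(<decl>) = { 'then', 'while', := }.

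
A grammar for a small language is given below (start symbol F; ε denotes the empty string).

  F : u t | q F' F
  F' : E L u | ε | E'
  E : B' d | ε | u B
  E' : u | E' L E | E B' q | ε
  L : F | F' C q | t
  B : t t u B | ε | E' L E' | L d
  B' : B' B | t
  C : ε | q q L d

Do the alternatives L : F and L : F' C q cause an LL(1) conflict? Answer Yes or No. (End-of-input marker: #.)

FIRST(F) = { q, u } and FIRST(F' C q) = { q, t, u }.
Both contain q, so the two alternatives are not disjoint — LL(1) conflict.

Yes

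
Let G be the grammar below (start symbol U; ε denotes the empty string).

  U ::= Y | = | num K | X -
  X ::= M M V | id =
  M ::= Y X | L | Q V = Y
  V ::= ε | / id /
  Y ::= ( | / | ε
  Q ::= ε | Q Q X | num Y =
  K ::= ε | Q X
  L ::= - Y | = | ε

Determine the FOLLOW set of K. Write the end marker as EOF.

In U ::= num K: K is at the end, add FOLLOW(U) = { EOF }.
Union: FOLLOW(K) = { EOF }.

{ EOF }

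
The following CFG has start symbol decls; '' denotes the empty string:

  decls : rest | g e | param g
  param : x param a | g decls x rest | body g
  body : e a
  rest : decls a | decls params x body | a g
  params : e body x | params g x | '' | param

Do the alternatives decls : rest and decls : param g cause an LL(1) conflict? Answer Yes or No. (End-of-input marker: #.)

Yes

FIRST(rest) = { a, e, g, x } and FIRST(param g) = { e, g, x }.
Both contain e, so the two alternatives are not disjoint — LL(1) conflict.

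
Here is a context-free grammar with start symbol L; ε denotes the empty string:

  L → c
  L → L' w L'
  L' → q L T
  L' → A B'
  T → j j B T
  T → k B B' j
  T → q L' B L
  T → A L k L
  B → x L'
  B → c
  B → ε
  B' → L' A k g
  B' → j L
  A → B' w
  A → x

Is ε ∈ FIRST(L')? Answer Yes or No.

Nullable nonterminals: B.
No production of L' has an RHS whose symbols are all nullable, so L' is not nullable.

No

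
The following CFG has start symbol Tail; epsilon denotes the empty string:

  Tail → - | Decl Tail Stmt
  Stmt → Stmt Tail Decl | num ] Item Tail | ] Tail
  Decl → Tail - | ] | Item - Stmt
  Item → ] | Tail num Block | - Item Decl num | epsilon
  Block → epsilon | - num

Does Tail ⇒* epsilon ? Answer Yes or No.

Nullable nonterminals: Block, Item.
No production of Tail has an RHS whose symbols are all nullable, so Tail is not nullable.

No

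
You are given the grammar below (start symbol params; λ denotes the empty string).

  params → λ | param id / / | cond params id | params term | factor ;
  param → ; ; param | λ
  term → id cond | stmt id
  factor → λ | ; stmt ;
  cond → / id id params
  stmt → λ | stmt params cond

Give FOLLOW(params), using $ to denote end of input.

{ $, /, ;, id }

params is the start symbol, so $ ∈ FOLLOW(params).
In params → cond params id: add FIRST(id) = { id }.
In params → params term: add FIRST(term) = { /, ;, id }.
In cond → / id id params: params is at the end, add FOLLOW(cond) = { $, /, ;, id }.
In stmt → stmt params cond: add FIRST(cond) = { / }.
Union: FOLLOW(params) = { $, /, ;, id }.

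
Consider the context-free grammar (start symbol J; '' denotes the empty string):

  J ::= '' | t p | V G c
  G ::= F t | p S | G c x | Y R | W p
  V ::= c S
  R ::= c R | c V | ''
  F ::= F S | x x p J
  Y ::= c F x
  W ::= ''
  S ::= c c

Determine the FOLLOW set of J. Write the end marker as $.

J is the start symbol, so $ ∈ FOLLOW(J).
In F ::= x x p J: J is at the end, add FOLLOW(F) = { c, t, x }.
Union: FOLLOW(J) = { $, c, t, x }.

{ $, c, t, x }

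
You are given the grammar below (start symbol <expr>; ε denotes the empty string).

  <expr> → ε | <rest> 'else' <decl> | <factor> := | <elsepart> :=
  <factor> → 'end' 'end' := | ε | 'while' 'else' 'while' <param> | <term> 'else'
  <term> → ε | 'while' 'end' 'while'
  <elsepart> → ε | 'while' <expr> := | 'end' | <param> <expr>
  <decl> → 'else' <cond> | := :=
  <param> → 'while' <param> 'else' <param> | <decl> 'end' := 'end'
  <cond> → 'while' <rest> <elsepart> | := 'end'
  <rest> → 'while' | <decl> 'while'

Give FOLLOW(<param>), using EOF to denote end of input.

In <factor> → 'while' 'else' 'while' <param>: <param> is at the end, add FOLLOW(<factor>) = { := }.
In <elsepart> → <param> <expr>: add FIRST(<expr>)\{ε} = { 'else', 'end', 'while', := }.
  Since <expr> is nullable, also add FOLLOW(<elsepart>) = { EOF, 'end', 'while', := }.
In <param> → 'while' <param> 'else' <param>: add FIRST('else' <param>) = { 'else' }.
In <param> → 'while' <param> 'else' <param>: <param> is at the end, add FOLLOW(<param>) = { EOF, 'else', 'end', 'while', := }.
Union: FOLLOW(<param>) = { EOF, 'else', 'end', 'while', := }.

{ EOF, 'else', 'end', 'while', := }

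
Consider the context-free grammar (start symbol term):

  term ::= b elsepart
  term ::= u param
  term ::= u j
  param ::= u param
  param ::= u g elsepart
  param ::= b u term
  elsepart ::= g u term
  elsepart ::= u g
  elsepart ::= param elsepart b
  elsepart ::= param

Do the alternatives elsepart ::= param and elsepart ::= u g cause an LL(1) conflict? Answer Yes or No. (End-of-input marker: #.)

Yes

FIRST(param) = { b, u } and FIRST(u g) = { u }.
Both contain u, so the two alternatives are not disjoint — LL(1) conflict.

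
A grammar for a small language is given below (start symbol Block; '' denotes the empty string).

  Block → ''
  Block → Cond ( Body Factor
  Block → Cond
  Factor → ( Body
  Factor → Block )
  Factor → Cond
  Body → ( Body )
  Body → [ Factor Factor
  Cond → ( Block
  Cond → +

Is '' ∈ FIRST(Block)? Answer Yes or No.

Yes

Block has an ''-production, so Block ⇒ ''.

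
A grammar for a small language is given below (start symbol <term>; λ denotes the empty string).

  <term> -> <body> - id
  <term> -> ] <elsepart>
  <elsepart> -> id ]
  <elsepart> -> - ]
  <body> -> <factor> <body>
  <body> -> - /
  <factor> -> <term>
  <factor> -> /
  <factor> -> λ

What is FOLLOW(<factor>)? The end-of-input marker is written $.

In <body> -> <factor> <body>: add FIRST(<body>) = { -, /, ] }.
Union: FOLLOW(<factor>) = { -, /, ] }.

{ -, /, ] }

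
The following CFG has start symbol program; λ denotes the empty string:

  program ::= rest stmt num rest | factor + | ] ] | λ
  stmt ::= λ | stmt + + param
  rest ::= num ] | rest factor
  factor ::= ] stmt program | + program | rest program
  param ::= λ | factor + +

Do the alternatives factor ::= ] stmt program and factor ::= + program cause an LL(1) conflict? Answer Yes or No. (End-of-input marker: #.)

No

FIRST(] stmt program) = { ] } and FIRST(+ program) = { + }.
The FIRST sets are disjoint and neither alternative is nullable — no conflict.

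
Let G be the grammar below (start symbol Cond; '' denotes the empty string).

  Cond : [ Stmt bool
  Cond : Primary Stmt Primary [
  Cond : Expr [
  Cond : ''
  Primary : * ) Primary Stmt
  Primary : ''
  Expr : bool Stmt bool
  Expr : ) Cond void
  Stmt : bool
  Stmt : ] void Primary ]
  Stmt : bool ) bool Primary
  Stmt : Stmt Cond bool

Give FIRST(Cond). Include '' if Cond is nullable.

Cond : [ Stmt bool contributes {[}.
From Cond : Primary Stmt Primary [: Primary nullable, take FIRST(Primary) ∪ FIRST(Stmt) = { *, ], bool }.
From Cond : Expr [: add FIRST(Expr) = { ), bool }.
Cond : '' contributes ''.
Union: FIRST(Cond) = { ), *, [, ], bool, '' }.

{ ), *, [, ], bool, '' }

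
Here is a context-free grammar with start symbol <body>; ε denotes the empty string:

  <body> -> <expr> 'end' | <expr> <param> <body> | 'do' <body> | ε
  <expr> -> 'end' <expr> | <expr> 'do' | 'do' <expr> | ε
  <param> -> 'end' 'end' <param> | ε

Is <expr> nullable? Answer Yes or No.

Yes

<expr> has an ε-production, so <expr> ⇒ ε.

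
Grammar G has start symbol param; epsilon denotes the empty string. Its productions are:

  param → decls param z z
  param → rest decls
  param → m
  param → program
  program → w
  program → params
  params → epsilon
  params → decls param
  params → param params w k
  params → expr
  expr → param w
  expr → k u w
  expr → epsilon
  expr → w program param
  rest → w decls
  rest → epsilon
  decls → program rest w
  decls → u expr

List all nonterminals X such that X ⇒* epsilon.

Directly nullable (have an epsilon-production): params, expr, rest.
program → params with every symbol nullable, so program is nullable.
param → program with every symbol nullable, so param is nullable.
No other nonterminal has a production whose RHS symbols are all nullable.

{ expr, param, params, program, rest }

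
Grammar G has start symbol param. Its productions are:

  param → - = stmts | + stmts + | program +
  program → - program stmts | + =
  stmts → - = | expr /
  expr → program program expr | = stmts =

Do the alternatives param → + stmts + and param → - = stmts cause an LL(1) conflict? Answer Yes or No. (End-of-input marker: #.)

No

FIRST(+ stmts +) = { + } and FIRST(- = stmts) = { - }.
The FIRST sets are disjoint and neither alternative is nullable — no conflict.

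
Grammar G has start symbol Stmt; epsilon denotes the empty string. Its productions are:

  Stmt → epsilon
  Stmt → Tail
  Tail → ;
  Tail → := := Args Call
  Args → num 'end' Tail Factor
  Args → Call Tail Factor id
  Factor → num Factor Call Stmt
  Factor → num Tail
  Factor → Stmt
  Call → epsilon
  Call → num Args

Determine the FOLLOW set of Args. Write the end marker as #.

In Tail → := := Args Call: add FIRST(Call)\{epsilon} = { num }.
  Since Call is nullable, also add FOLLOW(Tail) = { #, :=, ;, id, num }.
In Call → num Args: Args is at the end, add FOLLOW(Call) = { #, :=, ;, id, num }.
Union: FOLLOW(Args) = { #, :=, ;, id, num }.

{ #, :=, ;, id, num }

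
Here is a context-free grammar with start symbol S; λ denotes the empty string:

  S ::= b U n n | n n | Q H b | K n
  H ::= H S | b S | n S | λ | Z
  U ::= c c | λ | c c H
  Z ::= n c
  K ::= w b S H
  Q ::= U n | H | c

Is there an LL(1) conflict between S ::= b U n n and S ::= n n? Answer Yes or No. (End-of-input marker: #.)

No

FIRST(b U n n) = { b } and FIRST(n n) = { n }.
The FIRST sets are disjoint and neither alternative is nullable — no conflict.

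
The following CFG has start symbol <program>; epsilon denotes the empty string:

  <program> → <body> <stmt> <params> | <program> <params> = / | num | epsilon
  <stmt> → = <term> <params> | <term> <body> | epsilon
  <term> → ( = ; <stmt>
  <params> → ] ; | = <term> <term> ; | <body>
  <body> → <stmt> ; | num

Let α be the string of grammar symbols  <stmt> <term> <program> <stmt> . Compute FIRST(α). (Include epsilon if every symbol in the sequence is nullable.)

Add FIRST(<stmt>)\{epsilon} = { (, = }; <stmt> is nullable, continue.
Add FIRST(<term>) = { ( }; <term> is not nullable, stop.

{ (, = }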